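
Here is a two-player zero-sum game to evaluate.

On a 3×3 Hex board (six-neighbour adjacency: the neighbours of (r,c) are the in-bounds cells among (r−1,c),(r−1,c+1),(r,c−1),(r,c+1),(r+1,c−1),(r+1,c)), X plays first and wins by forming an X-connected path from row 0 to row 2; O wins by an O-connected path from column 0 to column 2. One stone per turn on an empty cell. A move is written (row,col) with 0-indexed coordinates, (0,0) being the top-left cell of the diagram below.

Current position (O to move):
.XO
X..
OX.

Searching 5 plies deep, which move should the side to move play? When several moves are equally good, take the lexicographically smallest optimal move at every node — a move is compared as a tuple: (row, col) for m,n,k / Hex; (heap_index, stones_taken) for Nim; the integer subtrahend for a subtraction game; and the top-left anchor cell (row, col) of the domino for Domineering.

ply 1, O at .XO/X../OX. | (0,0)=-1→OXO/X../OX.; (1,1)=+1→.XO/XO./OX.*; (1,2)=-1→.XO/X.O/OX.; (2,2)=-1→.XO/X../OXO
ply 2: .XO/XO./OX. is terminal -1 (X); from .XO/X../OX. depth 5

O's best at [.XO/X../OX.]: (1,1)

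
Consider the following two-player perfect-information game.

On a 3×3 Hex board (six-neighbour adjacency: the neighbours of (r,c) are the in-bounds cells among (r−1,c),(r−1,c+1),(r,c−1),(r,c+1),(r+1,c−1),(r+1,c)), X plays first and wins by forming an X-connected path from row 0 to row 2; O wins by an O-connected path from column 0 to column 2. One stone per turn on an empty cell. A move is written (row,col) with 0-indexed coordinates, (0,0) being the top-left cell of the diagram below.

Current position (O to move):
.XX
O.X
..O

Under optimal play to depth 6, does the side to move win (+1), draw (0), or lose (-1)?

value(.XX/O.X/..O, O) = +1

[.XX/O.X/..O] O move#1: (0,0):-1/OXX/O.X/..O, (1,1):-1/.XX/OOX/..O, (2,0):-1/.XX/O.X/O.O, (2,1):+1/.XX/O.X/.OO*
[.XX/O.X/.OO] X move#2: (0,0):-1/XXX/O.X/.OO*, (1,1):-1/.XX/OXX/.OO, (2,0):-1/.XX/O.X/XOO
[XXX/O.X/.OO] O move#3: (1,1):+1/XXX/OOX/.OO*, (2,0):+1/XXX/O.X/OOO
[XXX/OOX/.OO] end (terminal -1, X#4); searched .XX/O.X/..O to 6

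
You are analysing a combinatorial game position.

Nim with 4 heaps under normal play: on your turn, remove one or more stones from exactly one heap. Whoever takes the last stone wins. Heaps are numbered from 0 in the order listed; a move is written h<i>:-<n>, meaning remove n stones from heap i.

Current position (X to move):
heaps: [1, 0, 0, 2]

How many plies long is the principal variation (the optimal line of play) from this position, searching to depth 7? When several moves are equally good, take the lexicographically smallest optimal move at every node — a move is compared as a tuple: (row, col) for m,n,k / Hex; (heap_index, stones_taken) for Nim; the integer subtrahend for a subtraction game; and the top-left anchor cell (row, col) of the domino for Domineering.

ply 1, X at (1,0,0,2) | h0:-1=-1→(0,0,0,2); h3:-1=+1→(1,0,0,1)*; h3:-2=-1→(1,0,0,0)
ply 2, O at (1,0,0,1) | h0:-1=-1→(0,0,0,1)*; h3:-1=-1→(1,0,0,0)
ply 3, X at (0,0,0,1) | h3:-1=+1→(0,0,0,0)*
ply 4: (0,0,0,0) is terminal -1 (O); from (1,0,0,2) depth 7

PV length from [(1,0,0,2)]: 3 plies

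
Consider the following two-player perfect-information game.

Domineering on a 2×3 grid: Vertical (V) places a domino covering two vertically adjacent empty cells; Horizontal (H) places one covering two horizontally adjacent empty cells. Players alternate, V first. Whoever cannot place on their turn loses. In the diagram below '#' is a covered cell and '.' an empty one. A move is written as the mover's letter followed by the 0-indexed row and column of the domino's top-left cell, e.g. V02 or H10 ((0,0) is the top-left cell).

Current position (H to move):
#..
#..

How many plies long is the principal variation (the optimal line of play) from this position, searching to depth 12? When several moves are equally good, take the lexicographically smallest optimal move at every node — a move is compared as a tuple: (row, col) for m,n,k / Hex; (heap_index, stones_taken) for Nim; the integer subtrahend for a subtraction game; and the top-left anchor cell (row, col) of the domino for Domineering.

PV length from [#../#..]: 1 ply

[#../#..] H move#1: H01:+1/###/#..*, H11:+1/#../###
[###/#..] end (terminal -1, V#2); searched #../#.. to 12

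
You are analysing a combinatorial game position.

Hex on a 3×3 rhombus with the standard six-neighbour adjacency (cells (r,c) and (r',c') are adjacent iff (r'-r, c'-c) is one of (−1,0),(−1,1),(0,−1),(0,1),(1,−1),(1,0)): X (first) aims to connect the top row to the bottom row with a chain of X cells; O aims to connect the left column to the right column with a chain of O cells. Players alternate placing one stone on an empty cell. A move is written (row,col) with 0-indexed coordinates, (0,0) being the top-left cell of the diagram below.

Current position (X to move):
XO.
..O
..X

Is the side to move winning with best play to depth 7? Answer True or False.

p1 X@[XO./..O/..X]: (0,2)[XOX/..O/..X]-1 (1,0)[XO./X.O/..X]-1 (1,1)[XO./.XO/..X]+1* (2,0)[XO./..O/X.X]-1 (2,1)[XO./..O/.XX]-1
p2 O@[XO./.XO/..X]: (0,2)[XOO/.XO/..X]-1* (1,0)[XO./OXO/..X]-1 (2,0)[XO./.XO/O.X]-1 (2,1)[XO./.XO/.OX]-1
p3 X@[XOO/.XO/..X]: (1,0)[XOO/XXO/..X]+1* (2,0)[XOO/.XO/X.X]-1 (2,1)[XOO/.XO/.XX]-1
p4 O@[XOO/XXO/..X]: (2,0)[XOO/XXO/O.X]-1* (2,1)[XOO/XXO/.OX]-1
p5 X@[XOO/XXO/O.X]: (2,1)[XOO/XXO/OXX]+1*
p6 O@[XOO/XXO/OXX] terminal -1; root [XO./..O/..X] d7

X winning at [XO./..O/..X]: True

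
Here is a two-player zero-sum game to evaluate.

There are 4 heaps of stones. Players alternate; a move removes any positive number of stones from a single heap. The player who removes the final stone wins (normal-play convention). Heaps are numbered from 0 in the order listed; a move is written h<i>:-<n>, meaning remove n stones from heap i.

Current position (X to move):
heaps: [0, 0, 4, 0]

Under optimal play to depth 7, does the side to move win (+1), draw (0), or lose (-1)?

[(0,0,4,0)] X move#1: h2:-1:-1/(0,0,3,0), h2:-2:-1/(0,0,2,0), h2:-3:-1/(0,0,1,0), h2:-4:+1/(0,0,0,0)*
[(0,0,0,0)] end (terminal -1, O#2); searched (0,0,4,0) to 7

value((0,0,4,0), X) = +1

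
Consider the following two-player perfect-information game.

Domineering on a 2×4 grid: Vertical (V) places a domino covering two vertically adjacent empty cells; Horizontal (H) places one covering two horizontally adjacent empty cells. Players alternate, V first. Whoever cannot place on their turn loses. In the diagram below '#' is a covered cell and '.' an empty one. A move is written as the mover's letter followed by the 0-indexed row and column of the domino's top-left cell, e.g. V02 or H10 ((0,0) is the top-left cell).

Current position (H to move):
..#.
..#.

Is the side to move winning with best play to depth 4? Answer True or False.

H winning at [..#./..#.]: True

p1 H@[..#./..#.]: H00[###./..#.]+1* H10[..#./###.]+1
p2 V@[###./..#.]: V03[####/..##]-1*
p3 H@[####/..##]: H10[####/####]+1*
p4 V@[####/####] terminal -1; root [..#./..#.] d4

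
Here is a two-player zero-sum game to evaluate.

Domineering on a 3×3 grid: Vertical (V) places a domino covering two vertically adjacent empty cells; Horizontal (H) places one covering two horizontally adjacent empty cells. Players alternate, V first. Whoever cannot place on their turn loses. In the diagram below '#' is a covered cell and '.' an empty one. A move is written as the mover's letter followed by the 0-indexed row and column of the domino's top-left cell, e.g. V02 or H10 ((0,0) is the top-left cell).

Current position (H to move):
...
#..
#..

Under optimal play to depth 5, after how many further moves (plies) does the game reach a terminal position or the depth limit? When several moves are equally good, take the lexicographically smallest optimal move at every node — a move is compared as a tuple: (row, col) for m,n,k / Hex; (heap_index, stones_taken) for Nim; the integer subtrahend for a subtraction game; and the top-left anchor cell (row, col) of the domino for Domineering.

PV length from [.../#../#..]: 1 ply

ply 1, H at .../#../#.. | H00=-1→##./#../#..; H01=-1→.##/#../#..; H11=+1→.../###/#..*; H21=-1→.../#../###
ply 2: .../###/#.. is terminal -1 (V); from .../#../#.. depth 5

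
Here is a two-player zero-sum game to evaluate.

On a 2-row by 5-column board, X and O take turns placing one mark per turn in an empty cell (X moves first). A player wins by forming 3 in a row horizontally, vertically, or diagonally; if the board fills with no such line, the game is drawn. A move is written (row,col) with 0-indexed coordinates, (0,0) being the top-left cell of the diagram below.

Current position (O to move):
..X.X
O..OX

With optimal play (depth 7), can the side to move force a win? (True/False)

ply 1, O at ..X.X/O..OX | (0,0)=-1→O.X.X/O..OX; (0,1)=-1→.OX.X/O..OX; (0,3)=+0→..XOX/O..OX*; (1,1)=-1→..X.X/OO.OX; (1,2)=-1→..X.X/O.OOX
ply 2, X at ..XOX/O..OX | (0,0)=+0→X.XOX/O..OX*; (0,1)=+0→.XXOX/O..OX; (1,1)=+0→..XOX/OX.OX; (1,2)=+0→..XOX/O.XOX
ply 3, O at X.XOX/O..OX | (0,1)=+0→XOXOX/O..OX*; (1,1)=-1→X.XOX/OO.OX; (1,2)=-1→X.XOX/O.OOX
ply 4, X at XOXOX/O..OX | (1,1)=+0→XOXOX/OX.OX*; (1,2)=+0→XOXOX/O.XOX
ply 5, O at XOXOX/OX.OX | (1,2)=+0→XOXOX/OXOOX*
ply 6: XOXOX/OXOOX is terminal +0 (X); from ..X.X/O..OX depth 7

O winning at [..X.X/O..OX]: False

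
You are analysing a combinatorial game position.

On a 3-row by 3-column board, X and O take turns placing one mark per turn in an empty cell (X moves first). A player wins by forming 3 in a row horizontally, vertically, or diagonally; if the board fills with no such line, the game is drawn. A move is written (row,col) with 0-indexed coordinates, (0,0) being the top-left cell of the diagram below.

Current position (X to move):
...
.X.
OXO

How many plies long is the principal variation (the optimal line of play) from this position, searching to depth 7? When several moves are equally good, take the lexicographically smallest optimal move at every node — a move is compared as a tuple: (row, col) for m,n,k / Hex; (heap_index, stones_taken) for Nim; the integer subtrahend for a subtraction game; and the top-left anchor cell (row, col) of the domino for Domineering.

PV length from [.../.X./OXO]: 1 ply

[.../.X./OXO] X move#1: (0,0):+0/X../.X./OXO, (0,1):+1/.X./.X./OXO*, (0,2):+0/..X/.X./OXO, (1,0):+1/.../XX./OXO, (1,2):+1/.../.XX/OXO
[.X./.X./OXO] end (terminal -1, O#2); searched .../.X./OXO to 7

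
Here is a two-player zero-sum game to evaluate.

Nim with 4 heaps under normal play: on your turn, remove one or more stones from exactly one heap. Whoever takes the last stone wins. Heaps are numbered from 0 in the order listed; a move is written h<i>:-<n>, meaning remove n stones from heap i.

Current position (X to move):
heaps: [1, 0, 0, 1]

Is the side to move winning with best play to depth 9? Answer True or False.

[(1,0,0,1)] X move#1: h0:-1:-1/(0,0,0,1)*, h3:-1:-1/(1,0,0,0)
[(0,0,0,1)] O move#2: h3:-1:+1/(0,0,0,0)*
[(0,0,0,0)] end (terminal -1, X#3); searched (1,0,0,1) to 9

X winning at [(1,0,0,1)]: False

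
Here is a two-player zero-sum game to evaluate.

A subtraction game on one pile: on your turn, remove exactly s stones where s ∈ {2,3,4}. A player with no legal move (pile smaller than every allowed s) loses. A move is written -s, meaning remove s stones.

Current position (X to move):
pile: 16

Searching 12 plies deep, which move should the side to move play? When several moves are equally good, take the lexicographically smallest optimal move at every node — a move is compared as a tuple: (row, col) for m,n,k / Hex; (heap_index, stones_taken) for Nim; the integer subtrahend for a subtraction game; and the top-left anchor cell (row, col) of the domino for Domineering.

ply 1, X at 16 | -2=-1→14; -3=+1→13*; -4=+1→12
ply 2, O at 13 | -2=-1→11*; -3=-1→10; -4=-1→9
ply 3, X at 11 | -2=-1→9; -3=-1→8; -4=+1→7*
ply 4, O at 7 | -2=-1→5*; -3=-1→4; -4=-1→3
ply 5, X at 5 | -2=-1→3; -3=-1→2; -4=+1→1*
ply 6: 1 is terminal -1 (O); from 16 depth 12

X's best at [16]: -3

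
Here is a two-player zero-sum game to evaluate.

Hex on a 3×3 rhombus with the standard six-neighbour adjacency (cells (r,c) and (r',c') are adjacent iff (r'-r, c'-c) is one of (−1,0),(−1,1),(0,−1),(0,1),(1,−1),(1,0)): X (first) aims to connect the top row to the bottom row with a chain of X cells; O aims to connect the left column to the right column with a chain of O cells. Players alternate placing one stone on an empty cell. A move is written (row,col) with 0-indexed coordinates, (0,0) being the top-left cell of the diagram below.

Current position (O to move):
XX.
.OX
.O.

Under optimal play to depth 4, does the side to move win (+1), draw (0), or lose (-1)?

value(XX./.OX/.O., O) = +1

p1 O@[XX./.OX/.O.]: (0,2)[XXO/.OX/.O.]+1* (1,0)[XX./OOX/.O.]+1 (2,0)[XX./.OX/OO.]+1 (2,2)[XX./.OX/.OO]+1
p2 X@[XXO/.OX/.O.]: (1,0)[XXO/XOX/.O.]-1* (2,0)[XXO/.OX/XO.]-1 (2,2)[XXO/.OX/.OX]-1
p3 O@[XXO/XOX/.O.]: (2,0)[XXO/XOX/OO.]+1* (2,2)[XXO/XOX/.OO]-1
p4 X@[XXO/XOX/OO.] terminal -1; root [XX./.OX/.O.] d4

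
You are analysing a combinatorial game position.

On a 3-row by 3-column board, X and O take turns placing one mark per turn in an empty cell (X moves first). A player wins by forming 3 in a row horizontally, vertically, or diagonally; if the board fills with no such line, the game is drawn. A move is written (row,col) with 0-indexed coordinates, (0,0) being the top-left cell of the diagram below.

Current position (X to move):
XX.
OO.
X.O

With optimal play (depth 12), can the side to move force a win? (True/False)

X winning at [XX./OO./X.O]: True

ply 1, X at XX./OO./X.O | (0,2)=+1→XXX/OO./X.O*; (1,2)=+0→XX./OOX/X.O; (2,1)=-1→XX./OO./XXO
ply 2: XXX/OO./X.O is terminal -1 (O); from XX./OO./X.O depth 12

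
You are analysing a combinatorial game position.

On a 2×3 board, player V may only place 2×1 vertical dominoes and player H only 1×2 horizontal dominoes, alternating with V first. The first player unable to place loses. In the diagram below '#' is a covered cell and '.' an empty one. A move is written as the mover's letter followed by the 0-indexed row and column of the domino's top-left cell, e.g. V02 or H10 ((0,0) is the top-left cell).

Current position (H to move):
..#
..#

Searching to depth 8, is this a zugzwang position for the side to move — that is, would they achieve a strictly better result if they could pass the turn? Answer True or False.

[..#/..#] H move#1: H00:+1/###/..#*, H10:+1/..#/###
[###/..#] end (terminal -1, V#2); searched ..#/..# to 8
pass branch (V moves first from the same position):
  | [..#/..#] V move#1: V00:+1/#.#/#.#*, V01:+1/.##/.##
  | [#.#/#.#] end (terminal -1, H#2); searched ..#/..# to 8
H moving scores +1; H passing scores -1

zugzwang(..#/..#, H) = False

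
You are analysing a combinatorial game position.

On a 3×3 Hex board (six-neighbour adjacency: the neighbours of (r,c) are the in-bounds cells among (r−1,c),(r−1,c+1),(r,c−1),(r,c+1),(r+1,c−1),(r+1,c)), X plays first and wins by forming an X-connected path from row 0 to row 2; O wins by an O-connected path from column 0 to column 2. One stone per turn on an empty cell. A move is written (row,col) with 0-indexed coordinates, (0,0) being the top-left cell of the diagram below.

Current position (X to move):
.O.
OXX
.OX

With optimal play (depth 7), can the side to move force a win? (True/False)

X winning at [.O./OXX/.OX]: True

p1 X@[.O./OXX/.OX]: (0,0)[XO./OXX/.OX]-1 (0,2)[.OX/OXX/.OX]+1* (2,0)[.O./OXX/XOX]-1
p2 O@[.OX/OXX/.OX] terminal -1; root [.O./OXX/.OX] d7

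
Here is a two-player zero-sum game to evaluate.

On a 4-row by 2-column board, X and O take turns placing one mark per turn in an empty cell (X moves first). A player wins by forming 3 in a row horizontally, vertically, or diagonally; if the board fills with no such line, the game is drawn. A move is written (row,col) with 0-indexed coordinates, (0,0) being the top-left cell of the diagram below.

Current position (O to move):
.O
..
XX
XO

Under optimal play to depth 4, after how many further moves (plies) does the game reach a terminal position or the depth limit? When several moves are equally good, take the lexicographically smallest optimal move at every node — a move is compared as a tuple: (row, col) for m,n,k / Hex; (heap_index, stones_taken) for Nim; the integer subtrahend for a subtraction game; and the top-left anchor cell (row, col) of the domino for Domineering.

ply 1, O at .O/../XX/XO | (0,0)=-1→OO/../XX/XO; (1,0)=+0→.O/O./XX/XO*; (1,1)=-1→.O/.O/XX/XO
ply 2, X at .O/O./XX/XO | (0,0)=+0→XO/O./XX/XO*; (1,1)=+0→.O/OX/XX/XO
ply 3, O at XO/O./XX/XO | (1,1)=+0→XO/OO/XX/XO*
ply 4: XO/OO/XX/XO is terminal +0 (X); from .O/../XX/XO depth 4

PV length from [.O/../XX/XO]: 3 plies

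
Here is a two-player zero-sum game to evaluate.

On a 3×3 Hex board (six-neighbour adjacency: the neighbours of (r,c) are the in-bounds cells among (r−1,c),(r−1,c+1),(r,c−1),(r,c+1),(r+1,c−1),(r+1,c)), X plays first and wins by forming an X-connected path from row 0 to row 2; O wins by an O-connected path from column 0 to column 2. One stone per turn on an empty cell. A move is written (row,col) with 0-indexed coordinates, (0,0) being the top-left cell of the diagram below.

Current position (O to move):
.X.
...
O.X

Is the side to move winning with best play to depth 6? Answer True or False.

ply 1, O at .X./.../O.X | (0,0)=-1→OX./.../O.X; (0,2)=-1→.XO/.../O.X; (1,0)=-1→.X./O../O.X; (1,1)=+1→.X./.O./O.X*; (1,2)=+1→.X./..O/O.X; (2,1)=-1→.X./.../OOX
ply 2, X at .X./.O./O.X | (0,0)=-1→XX./.O./O.X*; (0,2)=-1→.XX/.O./O.X; (1,0)=-1→.X./XO./O.X; (1,2)=-1→.X./.OX/O.X; (2,1)=-1→.X./.O./OXX
ply 3, O at XX./.O./O.X | (0,2)=+1→XXO/.O./O.X*; (1,0)=+1→XX./OO./O.X; (1,2)=+1→XX./.OO/O.X; (2,1)=+1→XX./.O./OOX
ply 4: XXO/.O./O.X is terminal -1 (X); from .X./.../O.X depth 6

O winning at [.X./.../O.X]: True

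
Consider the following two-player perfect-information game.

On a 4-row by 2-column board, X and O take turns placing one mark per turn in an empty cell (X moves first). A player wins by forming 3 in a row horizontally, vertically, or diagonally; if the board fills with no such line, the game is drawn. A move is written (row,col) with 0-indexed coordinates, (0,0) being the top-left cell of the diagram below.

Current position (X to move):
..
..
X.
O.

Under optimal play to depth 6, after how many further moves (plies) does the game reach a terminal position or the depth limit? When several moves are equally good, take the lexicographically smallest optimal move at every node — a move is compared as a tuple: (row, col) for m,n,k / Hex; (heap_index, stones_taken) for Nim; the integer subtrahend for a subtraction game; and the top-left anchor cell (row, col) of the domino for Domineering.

p1 X@[../../X./O.]: (0,0)[X./../X./O.]+0* (0,1)[.X/../X./O.]+0 (1,0)[../X./X./O.]+0 (1,1)[../.X/X./O.]+0 (2,1)[../../XX/O.]+0 (3,1)[../../X./OX]+0
p2 O@[X./../X./O.]: (0,1)[XO/../X./O.]-1 (1,0)[X./O./X./O.]+0* (1,1)[X./.O/X./O.]-1 (2,1)[X./../XO/O.]-1 (3,1)[X./../X./OO]-1
p3 X@[X./O./X./O.]: (0,1)[XX/O./X./O.]+0* (1,1)[X./OX/X./O.]+0 (2,1)[X./O./XX/O.]+0 (3,1)[X./O./X./OX]+0
p4 O@[XX/O./X./O.]: (1,1)[XX/OO/X./O.]+0* (2,1)[XX/O./XO/O.]+0 (3,1)[XX/O./X./OO]+0
p5 X@[XX/OO/X./O.]: (2,1)[XX/OO/XX/O.]+0* (3,1)[XX/OO/X./OX]+0
p6 O@[XX/OO/XX/O.]: (3,1)[XX/OO/XX/OO]+0*
p7 X@[XX/OO/XX/OO] terminal +0; root [../../X./O.] d6

PV length from [../../X./O.]: 6 plies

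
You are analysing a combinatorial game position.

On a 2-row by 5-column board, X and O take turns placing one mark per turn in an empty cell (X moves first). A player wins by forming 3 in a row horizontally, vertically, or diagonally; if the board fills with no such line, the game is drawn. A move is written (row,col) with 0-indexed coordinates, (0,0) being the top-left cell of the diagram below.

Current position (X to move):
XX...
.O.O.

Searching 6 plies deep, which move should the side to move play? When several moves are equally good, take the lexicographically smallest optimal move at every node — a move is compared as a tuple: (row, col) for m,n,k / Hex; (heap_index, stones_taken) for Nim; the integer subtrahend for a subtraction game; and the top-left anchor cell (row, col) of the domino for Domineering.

X's best at [XX.../.O.O.]: (0,2)

ply 1, X at XX.../.O.O. | (0,2)=+1→XXX../.O.O.*; (0,3)=-1→XX.X./.O.O.; (0,4)=-1→XX..X/.O.O.; (1,0)=-1→XX.../XO.O.; (1,2)=+0→XX.../.OXO.; (1,4)=-1→XX.../.O.OX
ply 2: XXX../.O.O. is terminal -1 (O); from XX.../.O.O. depth 6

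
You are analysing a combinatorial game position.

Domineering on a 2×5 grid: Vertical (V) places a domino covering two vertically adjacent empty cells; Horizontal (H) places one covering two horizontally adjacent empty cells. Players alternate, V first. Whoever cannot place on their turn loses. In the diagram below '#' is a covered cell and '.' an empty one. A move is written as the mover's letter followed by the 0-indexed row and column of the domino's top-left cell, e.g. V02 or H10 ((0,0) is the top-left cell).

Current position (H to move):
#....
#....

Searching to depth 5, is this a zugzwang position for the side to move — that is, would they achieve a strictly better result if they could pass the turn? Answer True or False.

[#..../#....] H move#1: H01:-1/###../#...., H02:+1/#.##./#....*, H03:-1/#..##/#...., H11:-1/#..../###.., H12:+1/#..../#.##., H13:-1/#..../#..##
[#.##./#....] V move#2: V01:-1/####./##...*, V04:-1/#.###/#...#
[####./##...] H move#3: H12:-1/####./####., H13:+1/####./##.##*
[####./##.##] end (terminal -1, V#4); searched #..../#.... to 5
if H skipped the turn, V would face:
~ [#..../#....] V move#1: V01:-1/##.../##...*, V02:-1/#.#../#.#.., V03:-1/#..#./#..#., V04:-1/#...#/#...#
~ [##.../##...] H move#2: H02:+1/####./##...*, H03:+1/##.##/##..., H12:+1/##.../####., H13:+1/##.../##.##
~ [####./##...] V move#3: V04:-1/#####/##..#*
~ [#####/##..#] H move#4: H12:+1/#####/#####*
~ [#####/#####] end (terminal -1, V#5); searched #..../#.... to 5
compare (H): move=+1 vs pass=+1

zugzwang(#..../#...., H) = False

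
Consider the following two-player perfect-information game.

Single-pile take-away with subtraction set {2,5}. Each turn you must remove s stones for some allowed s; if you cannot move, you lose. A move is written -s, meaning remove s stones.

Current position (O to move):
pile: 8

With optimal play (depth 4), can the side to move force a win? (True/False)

ply 1, O at 8 | -2=-1→6*; -5=-1→3
ply 2, X at 6 | -2=+1→4*; -5=+1→1
ply 3, O at 4 | -2=-1→2*
ply 4, X at 2 | -2=+1→0*
ply 5: 0 is terminal -1 (O); from 8 depth 4

O winning at [8]: False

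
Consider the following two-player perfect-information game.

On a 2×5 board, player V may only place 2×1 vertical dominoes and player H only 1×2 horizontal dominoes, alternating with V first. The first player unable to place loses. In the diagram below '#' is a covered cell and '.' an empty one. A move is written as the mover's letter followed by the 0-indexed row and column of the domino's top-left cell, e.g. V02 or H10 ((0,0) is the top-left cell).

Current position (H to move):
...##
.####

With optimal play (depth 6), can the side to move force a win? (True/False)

H winning at [...##/.####]: True

ply 1, H at ...##/.#### | H00=+1→##.##/.####*; H01=-1→.####/.####
ply 2: ##.##/.#### is terminal -1 (V); from ...##/.#### depth 6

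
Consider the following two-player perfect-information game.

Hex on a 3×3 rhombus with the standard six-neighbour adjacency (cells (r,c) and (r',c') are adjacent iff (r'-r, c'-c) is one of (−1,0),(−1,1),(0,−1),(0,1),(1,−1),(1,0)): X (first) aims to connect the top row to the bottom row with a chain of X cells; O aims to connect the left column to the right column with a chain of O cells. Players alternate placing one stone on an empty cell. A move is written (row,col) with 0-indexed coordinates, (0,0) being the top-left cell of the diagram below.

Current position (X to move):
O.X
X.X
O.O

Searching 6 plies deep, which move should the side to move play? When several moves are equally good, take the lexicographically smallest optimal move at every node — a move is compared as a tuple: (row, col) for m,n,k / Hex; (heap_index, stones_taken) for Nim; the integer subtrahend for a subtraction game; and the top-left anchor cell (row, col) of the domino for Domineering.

X's best at [O.X/X.X/O.O]: (2,1)

p1 X@[O.X/X.X/O.O]: (0,1)[OXX/X.X/O.O]-1 (1,1)[O.X/XXX/O.O]-1 (2,1)[O.X/X.X/OXO]+1*
p2 O@[O.X/X.X/OXO] terminal -1; root [O.X/X.X/O.O] d6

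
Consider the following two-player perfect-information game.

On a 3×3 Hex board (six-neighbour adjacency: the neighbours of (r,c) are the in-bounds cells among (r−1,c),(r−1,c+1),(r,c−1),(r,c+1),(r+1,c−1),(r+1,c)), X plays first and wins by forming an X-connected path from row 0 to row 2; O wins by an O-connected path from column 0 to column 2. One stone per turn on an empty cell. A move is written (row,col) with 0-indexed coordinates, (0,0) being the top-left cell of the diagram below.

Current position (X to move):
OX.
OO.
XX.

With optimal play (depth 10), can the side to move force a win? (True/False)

p1 X@[OX./OO./XX.]: (0,2)[OXX/OO./XX.]-1* (1,2)[OX./OOX/XX.]-1 (2,2)[OX./OO./XXX]-1
p2 O@[OXX/OO./XX.]: (1,2)[OXX/OOO/XX.]+1* (2,2)[OXX/OO./XXO]-1
p3 X@[OXX/OOO/XX.] terminal -1; root [OX./OO./XX.] d10

X winning at [OX./OO./XX.]: False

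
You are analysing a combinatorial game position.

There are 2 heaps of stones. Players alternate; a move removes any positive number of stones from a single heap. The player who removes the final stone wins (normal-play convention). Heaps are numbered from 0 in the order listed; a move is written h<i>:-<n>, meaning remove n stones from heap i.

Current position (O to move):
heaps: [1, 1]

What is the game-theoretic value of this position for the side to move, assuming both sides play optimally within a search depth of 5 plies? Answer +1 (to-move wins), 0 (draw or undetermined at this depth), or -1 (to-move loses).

p1 O@[(1,1)]: h0:-1[(0,1)]-1* h1:-1[(1,0)]-1
p2 X@[(0,1)]: h1:-1[(0,0)]+1*
p3 O@[(0,0)] terminal -1; root [(1,1)] d5

value((1,1), O) = -1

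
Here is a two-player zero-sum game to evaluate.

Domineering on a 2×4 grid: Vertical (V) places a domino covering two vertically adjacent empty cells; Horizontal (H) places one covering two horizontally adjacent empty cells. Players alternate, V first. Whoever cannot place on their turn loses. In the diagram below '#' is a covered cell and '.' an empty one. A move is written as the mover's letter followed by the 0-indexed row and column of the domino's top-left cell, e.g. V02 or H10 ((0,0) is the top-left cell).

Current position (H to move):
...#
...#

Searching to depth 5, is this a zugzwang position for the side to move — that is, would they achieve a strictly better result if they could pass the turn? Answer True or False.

p1 H@[...#/...#]: H00[##.#/...#]+1* H01[.###/...#]+1 H10[...#/##.#]+1 H11[...#/.###]+1
p2 V@[##.#/...#]: V02[####/..##]-1*
p3 H@[####/..##]: H10[####/####]+1*
p4 V@[####/####] terminal -1; root [...#/...#] d5
if H skipped the turn, V would face:
~ p1 V@[...#/...#]: V00[#..#/#..#]-1 V01[.#.#/.#.#]+1* V02[..##/..##]-1
~ p2 H@[.#.#/.#.#] terminal -1; root [...#/...#] d5
compare (H): move=+1 vs pass=-1

zugzwang(...#/...#, H) = False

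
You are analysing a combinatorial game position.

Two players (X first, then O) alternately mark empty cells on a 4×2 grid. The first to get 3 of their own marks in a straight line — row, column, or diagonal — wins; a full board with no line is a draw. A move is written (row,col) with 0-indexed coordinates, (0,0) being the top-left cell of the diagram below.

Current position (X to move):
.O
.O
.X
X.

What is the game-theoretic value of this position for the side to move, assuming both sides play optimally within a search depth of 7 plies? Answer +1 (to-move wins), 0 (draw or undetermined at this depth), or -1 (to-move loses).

ply 1, X at .O/.O/.X/X. | (0,0)=+0→XO/.O/.X/X.*; (1,0)=+0→.O/XO/.X/X.; (2,0)=+0→.O/.O/XX/X.; (3,1)=+0→.O/.O/.X/XX
ply 2, O at XO/.O/.X/X. | (1,0)=+0→XO/OO/.X/X.*; (2,0)=+0→XO/.O/OX/X.; (3,1)=+0→XO/.O/.X/XO
ply 3, X at XO/OO/.X/X. | (2,0)=+0→XO/OO/XX/X.*; (3,1)=+0→XO/OO/.X/XX
ply 4, O at XO/OO/XX/X. | (3,1)=+0→XO/OO/XX/XO*
ply 5: XO/OO/XX/XO is terminal +0 (X); from .O/.O/.X/X. depth 7

value(.O/.O/.X/X., X) = 0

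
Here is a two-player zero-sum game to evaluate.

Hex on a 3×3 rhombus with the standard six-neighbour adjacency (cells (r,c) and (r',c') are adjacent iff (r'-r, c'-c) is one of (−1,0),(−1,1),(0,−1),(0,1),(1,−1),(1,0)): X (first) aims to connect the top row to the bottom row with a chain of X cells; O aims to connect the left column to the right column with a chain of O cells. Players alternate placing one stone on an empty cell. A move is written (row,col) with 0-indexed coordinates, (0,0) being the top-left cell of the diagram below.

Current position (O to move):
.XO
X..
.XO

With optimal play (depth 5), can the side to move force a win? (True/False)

p1 O@[.XO/X../.XO]: (0,0)[OXO/X../.XO]-1* (1,1)[.XO/XO./.XO]-1 (1,2)[.XO/X.O/.XO]-1 (2,0)[.XO/X../OXO]-1
p2 X@[OXO/X../.XO]: (1,1)[OXO/XX./.XO]+1* (1,2)[OXO/X.X/.XO]+1 (2,0)[OXO/X../XXO]+1
p3 O@[OXO/XX./.XO] terminal -1; root [.XO/X../.XO] d5

O winning at [.XO/X../.XO]: False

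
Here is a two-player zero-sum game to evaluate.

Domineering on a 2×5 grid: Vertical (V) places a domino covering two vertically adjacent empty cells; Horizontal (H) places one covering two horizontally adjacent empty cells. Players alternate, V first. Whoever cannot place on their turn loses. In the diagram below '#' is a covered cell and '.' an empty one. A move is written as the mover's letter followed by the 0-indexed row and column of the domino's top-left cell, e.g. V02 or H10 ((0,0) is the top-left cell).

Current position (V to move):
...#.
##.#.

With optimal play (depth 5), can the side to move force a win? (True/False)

[...#./##.#.] V move#1: V02:+1/..##./####.*, V04:-1/...##/##.##
[..##./####.] H move#2: H00:-1/####./####.*
[####./####.] V move#3: V04:+1/#####/#####*
[#####/#####] end (terminal -1, H#4); searched ...#./##.#. to 5

V winning at [...#./##.#.]: True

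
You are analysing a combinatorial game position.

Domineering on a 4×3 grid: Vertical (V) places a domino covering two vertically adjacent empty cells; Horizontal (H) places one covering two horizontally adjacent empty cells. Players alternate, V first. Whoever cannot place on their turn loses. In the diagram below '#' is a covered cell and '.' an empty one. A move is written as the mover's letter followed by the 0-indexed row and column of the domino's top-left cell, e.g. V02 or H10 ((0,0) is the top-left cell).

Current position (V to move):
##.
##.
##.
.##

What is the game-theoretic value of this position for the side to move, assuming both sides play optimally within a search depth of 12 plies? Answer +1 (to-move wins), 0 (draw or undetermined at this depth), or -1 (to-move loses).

[##./##./##./.##] V move#1: V02:+1/###/###/##./.##*, V12:+1/##./###/###/.##
[###/###/##./.##] end (terminal -1, H#2); searched ##./##./##./.## to 12

value(##./##./##./.##, V) = +1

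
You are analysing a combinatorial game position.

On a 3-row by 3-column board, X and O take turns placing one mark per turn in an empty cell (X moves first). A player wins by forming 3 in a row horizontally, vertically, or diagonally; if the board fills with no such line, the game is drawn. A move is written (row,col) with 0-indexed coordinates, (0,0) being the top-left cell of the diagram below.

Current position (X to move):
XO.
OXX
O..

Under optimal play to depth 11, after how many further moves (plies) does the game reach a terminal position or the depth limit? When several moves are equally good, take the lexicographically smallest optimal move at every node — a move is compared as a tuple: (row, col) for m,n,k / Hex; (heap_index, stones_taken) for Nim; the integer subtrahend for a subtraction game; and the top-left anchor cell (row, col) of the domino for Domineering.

PV length from [XO./OXX/O..]: 1 ply

[XO./OXX/O..] X move#1: (0,2):+0/XOX/OXX/O.., (2,1):+0/XO./OXX/OX., (2,2):+1/XO./OXX/O.X*
[XO./OXX/O.X] end (terminal -1, O#2); searched XO./OXX/O.. to 11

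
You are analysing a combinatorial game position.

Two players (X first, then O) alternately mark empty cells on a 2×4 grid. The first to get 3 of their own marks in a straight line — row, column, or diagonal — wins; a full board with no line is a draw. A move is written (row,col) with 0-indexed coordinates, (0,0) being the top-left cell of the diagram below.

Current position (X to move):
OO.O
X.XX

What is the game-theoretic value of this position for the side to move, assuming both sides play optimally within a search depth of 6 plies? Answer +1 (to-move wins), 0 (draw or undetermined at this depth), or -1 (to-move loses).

value(OO.O/X.XX, X) = +1

p1 X@[OO.O/X.XX]: (0,2)[OOXO/X.XX]+0 (1,1)[OO.O/XXXX]+1*
p2 O@[OO.O/XXXX] terminal -1; root [OO.O/X.XX] d6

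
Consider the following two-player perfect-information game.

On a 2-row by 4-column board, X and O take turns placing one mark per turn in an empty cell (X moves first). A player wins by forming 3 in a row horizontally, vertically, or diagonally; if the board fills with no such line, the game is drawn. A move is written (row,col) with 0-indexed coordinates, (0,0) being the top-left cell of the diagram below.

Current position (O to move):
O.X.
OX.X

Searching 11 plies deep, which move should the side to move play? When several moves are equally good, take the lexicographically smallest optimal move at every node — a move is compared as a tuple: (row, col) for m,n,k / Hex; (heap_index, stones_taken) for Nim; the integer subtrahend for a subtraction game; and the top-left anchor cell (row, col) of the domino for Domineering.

O's best at [O.X./OX.X]: (1,2)

p1 O@[O.X./OX.X]: (0,1)[OOX./OX.X]-1 (0,3)[O.XO/OX.X]-1 (1,2)[O.X./OXOX]+0*
p2 X@[O.X./OXOX]: (0,1)[OXX./OXOX]+0* (0,3)[O.XX/OXOX]+0
p3 O@[OXX./OXOX]: (0,3)[OXXO/OXOX]+0*
p4 X@[OXXO/OXOX] terminal +0; root [O.X./OX.X] d11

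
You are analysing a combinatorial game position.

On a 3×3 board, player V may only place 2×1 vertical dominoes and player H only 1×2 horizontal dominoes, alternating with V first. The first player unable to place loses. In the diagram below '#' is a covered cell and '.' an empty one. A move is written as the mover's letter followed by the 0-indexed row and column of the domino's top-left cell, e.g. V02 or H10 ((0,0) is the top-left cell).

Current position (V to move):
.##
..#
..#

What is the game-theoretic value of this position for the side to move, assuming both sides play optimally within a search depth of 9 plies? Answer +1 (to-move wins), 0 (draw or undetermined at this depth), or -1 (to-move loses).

ply 1, V at .##/..#/..# | V00=-1→###/#.#/..#; V10=+1→.##/#.#/#.#*; V11=+1→.##/.##/.##
ply 2: .##/#.#/#.# is terminal -1 (H); from .##/..#/..# depth 9

value(.##/..#/..#, V) = +1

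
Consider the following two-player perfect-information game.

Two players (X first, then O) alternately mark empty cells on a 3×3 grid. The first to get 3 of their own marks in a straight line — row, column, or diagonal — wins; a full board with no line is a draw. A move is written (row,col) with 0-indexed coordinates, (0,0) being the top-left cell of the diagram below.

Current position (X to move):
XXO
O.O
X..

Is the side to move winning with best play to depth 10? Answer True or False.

ply 1, X at XXO/O.O/X.. | (1,1)=-1→XXO/OXO/X..*; (2,1)=-1→XXO/O.O/XX.; (2,2)=-1→XXO/O.O/X.X
ply 2, O at XXO/OXO/X.. | (2,1)=-1→XXO/OXO/XO.; (2,2)=+1→XXO/OXO/X.O*
ply 3: XXO/OXO/X.O is terminal -1 (X); from XXO/O.O/X.. depth 10

X winning at [XXO/O.O/X..]: False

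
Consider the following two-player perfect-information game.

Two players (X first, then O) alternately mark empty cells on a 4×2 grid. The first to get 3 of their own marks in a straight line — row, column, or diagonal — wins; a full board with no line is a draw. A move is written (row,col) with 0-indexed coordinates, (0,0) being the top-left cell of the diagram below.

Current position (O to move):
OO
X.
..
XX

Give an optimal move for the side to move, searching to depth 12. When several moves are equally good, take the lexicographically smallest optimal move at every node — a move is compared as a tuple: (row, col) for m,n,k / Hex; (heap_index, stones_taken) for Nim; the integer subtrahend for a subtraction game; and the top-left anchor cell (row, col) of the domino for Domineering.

O's best at [OO/X./../XX]: (2,0)

ply 1, O at OO/X./../XX | (1,1)=-1→OO/XO/../XX; (2,0)=+0→OO/X./O./XX*; (2,1)=-1→OO/X./.O/XX
ply 2, X at OO/X./O./XX | (1,1)=+0→OO/XX/O./XX*; (2,1)=+0→OO/X./OX/XX
ply 3, O at OO/XX/O./XX | (2,1)=+0→OO/XX/OO/XX*
ply 4: OO/XX/OO/XX is terminal +0 (X); from OO/X./../XX depth 12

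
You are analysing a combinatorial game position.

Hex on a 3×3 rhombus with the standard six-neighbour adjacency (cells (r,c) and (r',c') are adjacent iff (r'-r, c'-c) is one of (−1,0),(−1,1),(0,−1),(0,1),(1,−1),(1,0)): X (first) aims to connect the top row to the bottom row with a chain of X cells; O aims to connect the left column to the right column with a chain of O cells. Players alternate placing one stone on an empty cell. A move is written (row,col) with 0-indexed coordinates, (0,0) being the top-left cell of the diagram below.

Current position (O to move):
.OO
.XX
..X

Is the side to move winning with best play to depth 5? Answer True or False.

O winning at [.OO/.XX/..X]: True

p1 O@[.OO/.XX/..X]: (0,0)[OOO/.XX/..X]+1* (1,0)[.OO/OXX/..X]+1 (2,0)[.OO/.XX/O.X]+1 (2,1)[.OO/.XX/.OX]+1
p2 X@[OOO/.XX/..X] terminal -1; root [.OO/.XX/..X] d5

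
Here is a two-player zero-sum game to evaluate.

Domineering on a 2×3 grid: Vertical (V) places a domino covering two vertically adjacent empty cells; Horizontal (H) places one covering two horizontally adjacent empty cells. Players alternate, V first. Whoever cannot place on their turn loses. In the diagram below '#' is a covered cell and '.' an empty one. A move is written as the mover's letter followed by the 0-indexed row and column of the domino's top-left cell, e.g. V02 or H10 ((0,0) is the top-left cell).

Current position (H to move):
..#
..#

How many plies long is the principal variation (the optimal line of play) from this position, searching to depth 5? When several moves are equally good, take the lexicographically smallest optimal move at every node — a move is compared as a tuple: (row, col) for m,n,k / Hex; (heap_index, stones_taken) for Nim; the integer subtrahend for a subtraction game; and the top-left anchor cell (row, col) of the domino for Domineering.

ply 1, H at ..#/..# | H00=+1→###/..#*; H10=+1→..#/###
ply 2: ###/..# is terminal -1 (V); from ..#/..# depth 5

PV length from [..#/..#]: 1 ply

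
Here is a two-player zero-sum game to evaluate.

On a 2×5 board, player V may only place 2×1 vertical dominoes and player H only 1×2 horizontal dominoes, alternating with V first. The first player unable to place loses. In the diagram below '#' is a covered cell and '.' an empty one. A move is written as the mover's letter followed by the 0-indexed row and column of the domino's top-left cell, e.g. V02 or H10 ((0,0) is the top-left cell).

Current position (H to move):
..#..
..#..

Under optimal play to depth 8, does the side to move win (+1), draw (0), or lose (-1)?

p1 H@[..#../..#..]: H00[###../..#..]-1* H03[..###/..#..]-1 H10[..#../###..]-1 H13[..#../..###]-1
p2 V@[###../..#..]: V03[####./..##.]+1* V04[###.#/..#.#]+1
p3 H@[####./..##.]: H10[####./####.]-1*
p4 V@[####./####.]: V04[#####/#####]+1*
p5 H@[#####/#####] terminal -1; root [..#../..#..] d8

value(..#../..#.., H) = -1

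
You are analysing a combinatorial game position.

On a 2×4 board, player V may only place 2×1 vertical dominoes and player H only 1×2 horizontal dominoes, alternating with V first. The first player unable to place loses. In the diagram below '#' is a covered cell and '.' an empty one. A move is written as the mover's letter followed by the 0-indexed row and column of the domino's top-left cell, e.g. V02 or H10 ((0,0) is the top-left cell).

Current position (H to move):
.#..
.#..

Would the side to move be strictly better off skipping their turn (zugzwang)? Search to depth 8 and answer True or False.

zugzwang(.#../.#.., H) = False

[.#../.#..] H move#1: H02:+1/.###/.#..*, H12:+1/.#../.###
[.###/.#..] V move#2: V00:-1/####/##..*
[####/##..] H move#3: H12:+1/####/####*
[####/####] end (terminal -1, V#4); searched .#../.#.. to 8
pass branch (V moves first from the same position):
  | [.#../.#..] V move#1: V00:-1/##../##.., V02:+1/.##./.##.*, V03:+1/.#.#/.#.#
  | [.##./.##.] end (terminal -1, H#2); searched .#../.#.. to 8
H moving scores +1; H passing scores -1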